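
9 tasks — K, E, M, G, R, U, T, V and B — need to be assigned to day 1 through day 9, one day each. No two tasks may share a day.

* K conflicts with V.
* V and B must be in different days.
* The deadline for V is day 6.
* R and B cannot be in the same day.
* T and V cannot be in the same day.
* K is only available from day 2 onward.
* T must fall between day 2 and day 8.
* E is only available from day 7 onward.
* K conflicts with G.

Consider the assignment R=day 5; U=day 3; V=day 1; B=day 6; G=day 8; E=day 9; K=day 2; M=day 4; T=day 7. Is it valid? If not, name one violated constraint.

E is only available from day 7 onward — holds.
K conflicts with G — holds.
No two tasks may share a day — holds.
K is only available from day 2 onward — holds.
The deadline for V is day 6 — holds.
T and V cannot be in the same day — holds.
K conflicts with V — holds.
R and B cannot be in the same day — holds.
V and B must be in different days — holds.
T must fall between day 2 and day 8 — holds.

Yes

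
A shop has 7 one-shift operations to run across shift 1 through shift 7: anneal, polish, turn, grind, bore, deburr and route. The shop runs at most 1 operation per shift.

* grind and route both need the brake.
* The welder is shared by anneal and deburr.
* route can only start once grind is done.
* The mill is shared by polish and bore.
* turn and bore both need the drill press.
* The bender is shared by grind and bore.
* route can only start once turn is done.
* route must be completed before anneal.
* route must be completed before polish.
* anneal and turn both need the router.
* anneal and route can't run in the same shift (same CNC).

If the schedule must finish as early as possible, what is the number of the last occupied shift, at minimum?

shift 7

The precedence chain requires at least 3 distinct shifts.
With at most 1 per shift and 7 operations, at least 7 shifts are needed.
7 works (last occupied shift: shift 7): for example polish -> shift 5; deburr -> shift 7; grind -> shift 2; route -> shift 3; anneal -> shift 4; bore -> shift 6; turn -> shift 1.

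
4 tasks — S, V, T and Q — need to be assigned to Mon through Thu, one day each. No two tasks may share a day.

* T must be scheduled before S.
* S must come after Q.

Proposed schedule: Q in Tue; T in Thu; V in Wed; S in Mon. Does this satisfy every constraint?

No — it violates: T must be scheduled before S

T must be scheduled before S — violated.
S must come after Q — violated.
No two tasks may share a day — holds.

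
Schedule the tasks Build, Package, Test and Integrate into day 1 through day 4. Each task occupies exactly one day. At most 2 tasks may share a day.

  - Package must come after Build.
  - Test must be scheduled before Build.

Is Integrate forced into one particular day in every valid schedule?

Integrate can be day 1 (e.g. Package in day 3, Test in day 1, Build in day 2, Integrate in day 1) or day 2 (e.g. Package -> day 3; Test -> day 1; Integrate -> day 2; Build -> day 2).

No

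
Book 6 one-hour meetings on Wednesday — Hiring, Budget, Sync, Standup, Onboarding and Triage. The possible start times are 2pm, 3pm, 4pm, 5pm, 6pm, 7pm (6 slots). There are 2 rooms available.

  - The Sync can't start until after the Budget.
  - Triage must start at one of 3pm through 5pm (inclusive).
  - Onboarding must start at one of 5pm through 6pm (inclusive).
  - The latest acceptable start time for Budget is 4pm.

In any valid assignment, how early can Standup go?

2pm

Standup at 2pm is achievable: Hiring -> 4pm, Onboarding -> 5pm, Standup -> 2pm, Sync -> 3pm, Triage -> 3pm, Budget -> 2pm.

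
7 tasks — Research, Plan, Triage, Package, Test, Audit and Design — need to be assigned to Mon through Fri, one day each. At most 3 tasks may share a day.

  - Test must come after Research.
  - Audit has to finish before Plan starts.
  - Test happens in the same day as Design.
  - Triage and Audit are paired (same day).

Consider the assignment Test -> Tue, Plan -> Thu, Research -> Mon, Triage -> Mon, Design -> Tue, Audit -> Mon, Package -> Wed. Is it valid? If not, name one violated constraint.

Valid

Test must come after Research — holds.
At most 3 tasks may share a day — holds.
Triage and Audit are paired (same day) — holds.
Audit has to finish before Plan starts — holds.
Test happens in the same day as Design — holds.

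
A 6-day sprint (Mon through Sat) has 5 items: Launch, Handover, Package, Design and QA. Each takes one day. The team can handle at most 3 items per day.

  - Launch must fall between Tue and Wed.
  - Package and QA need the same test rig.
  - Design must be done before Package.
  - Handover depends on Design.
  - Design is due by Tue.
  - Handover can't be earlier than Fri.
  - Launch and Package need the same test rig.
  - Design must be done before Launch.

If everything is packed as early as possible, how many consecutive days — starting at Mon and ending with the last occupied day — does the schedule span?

The precedence chain requires at least 2 distinct days.
With at most 3 per day and 5 tasks, at least 2 days are needed.
Handover can't be placed before Fri — that is day 5 counting from Mon — so the schedule must run through at least 5 days.
5 works (last occupied day: Fri): for example Handover in Fri; Launch in Tue; Design in Mon; QA in Mon; Package in Wed.

5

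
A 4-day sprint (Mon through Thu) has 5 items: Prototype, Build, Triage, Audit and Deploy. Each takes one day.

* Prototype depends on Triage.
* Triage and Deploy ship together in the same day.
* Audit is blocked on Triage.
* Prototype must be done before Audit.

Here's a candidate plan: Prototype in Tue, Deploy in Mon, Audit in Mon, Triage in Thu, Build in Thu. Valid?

No — it violates: Audit is blocked on Triage

Prototype depends on Triage — violated.
Audit is blocked on Triage — violated.
Triage and Deploy ship together in the same day — violated.
Prototype must be done before Audit — violated.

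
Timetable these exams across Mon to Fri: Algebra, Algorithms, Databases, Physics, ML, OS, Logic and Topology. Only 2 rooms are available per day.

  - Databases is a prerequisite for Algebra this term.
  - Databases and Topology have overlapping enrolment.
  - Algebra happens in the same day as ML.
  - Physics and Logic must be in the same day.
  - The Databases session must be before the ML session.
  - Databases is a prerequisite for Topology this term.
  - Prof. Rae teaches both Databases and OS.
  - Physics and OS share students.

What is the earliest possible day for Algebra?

Precedence pushes Algebra to at least Tue.
Algebra at Tue is achievable: Algorithms in Mon, OS in Wed, Physics in Thu, ML in Tue, Databases in Mon, Logic in Thu, Topology in Wed, Algebra in Tue.

Tue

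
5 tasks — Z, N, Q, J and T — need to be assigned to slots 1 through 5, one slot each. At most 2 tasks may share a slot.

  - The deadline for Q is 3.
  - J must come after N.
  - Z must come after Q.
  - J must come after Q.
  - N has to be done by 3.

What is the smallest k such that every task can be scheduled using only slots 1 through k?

3 slots

The precedence chain requires at least 2 distinct slots.
With at most 2 per slot and 5 tasks, at least 3 slots are needed.
3 works (last occupied slot: 3): for example Q=1, J=2, Z=2, N=1, T=3.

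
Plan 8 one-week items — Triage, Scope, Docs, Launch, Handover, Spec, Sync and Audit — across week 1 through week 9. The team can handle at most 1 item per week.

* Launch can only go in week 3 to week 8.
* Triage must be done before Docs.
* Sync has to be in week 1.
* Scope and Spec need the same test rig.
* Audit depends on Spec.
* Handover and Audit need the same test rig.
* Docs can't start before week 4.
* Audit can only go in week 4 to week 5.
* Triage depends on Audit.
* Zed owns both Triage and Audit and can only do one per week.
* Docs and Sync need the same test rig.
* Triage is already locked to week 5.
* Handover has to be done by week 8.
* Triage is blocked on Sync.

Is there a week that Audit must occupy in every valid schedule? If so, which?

week 4

Audit's window is week 4–week 5.
Triage is fixed at week 5, and Audit can't share a week with Triage.
So Audit must be week 4.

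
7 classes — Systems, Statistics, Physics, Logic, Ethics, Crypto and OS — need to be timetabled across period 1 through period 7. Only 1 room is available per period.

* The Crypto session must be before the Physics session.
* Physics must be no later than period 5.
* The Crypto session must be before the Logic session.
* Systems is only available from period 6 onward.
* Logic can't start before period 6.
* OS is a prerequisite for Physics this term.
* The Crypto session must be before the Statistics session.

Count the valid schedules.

Splitting on Systems: it can be period 6 (25), period 7 (25). Listing each branch's schedules as (Statistics, Physics, Logic, Ethics, Crypto, OS) by period number:
Systems=period 6: (2,4,7,5,1,3) (2,5,7,3,1,4) (2,5,7,4,1,3) (3,4,7,5,1,2) (3,4,7,5,2,1) (3,5,7,1,2,4) (3,5,7,2,1,4) (3,5,7,4,1,2) (3,5,7,4,2,1) (4,3,7,5,1,2) (4,3,7,5,2,1) (4,5,7,1,2,3) (4,5,7,1,3,2) (4,5,7,2,1,3) (4,5,7,2,3,1) (4,5,7,3,1,2) (4,5,7,3,2,1) (5,3,7,4,1,2) (5,3,7,4,2,1) (5,4,7,1,2,3) (5,4,7,1,3,2) (5,4,7,2,1,3) (5,4,7,2,3,1) (5,4,7,3,1,2) (5,4,7,3,2,1) — 25.
Systems=period 7: (2,4,6,5,1,3) (2,5,6,3,1,4) (2,5,6,4,1,3) (3,4,6,5,1,2) (3,4,6,5,2,1) (3,5,6,1,2,4) (3,5,6,2,1,4) (3,5,6,4,1,2) (3,5,6,4,2,1) (4,3,6,5,1,2) (4,3,6,5,2,1) (4,5,6,1,2,3) (4,5,6,1,3,2) (4,5,6,2,1,3) (4,5,6,2,3,1) (4,5,6,3,1,2) (4,5,6,3,2,1) (5,3,6,4,1,2) (5,3,6,4,2,1) (5,4,6,1,2,3) (5,4,6,1,3,2) (5,4,6,2,1,3) (5,4,6,2,3,1) (5,4,6,3,1,2) (5,4,6,3,2,1) — 25.
Summing: 25 + 25 = 50.

50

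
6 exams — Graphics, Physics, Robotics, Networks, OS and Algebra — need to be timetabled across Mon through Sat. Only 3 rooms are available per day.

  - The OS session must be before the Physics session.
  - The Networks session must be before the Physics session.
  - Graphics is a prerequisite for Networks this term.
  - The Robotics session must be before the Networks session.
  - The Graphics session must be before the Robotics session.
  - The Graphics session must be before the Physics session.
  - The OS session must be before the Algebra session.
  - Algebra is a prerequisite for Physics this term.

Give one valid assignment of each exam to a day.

OS -> Mon, Networks -> Wed, Robotics -> Tue, Graphics -> Mon, Physics -> Thu, Algebra -> Tue

Checking: OS(Mon) before Physics(Thu); Algebra(Tue) before Physics(Thu); Networks(Wed) before Physics(Thu); Graphics(Mon) before Networks(Wed); Graphics(Mon) before Robotics(Tue); Graphics(Mon) before Physics(Thu); OS(Mon) before Algebra(Tue); Robotics(Tue) before Networks(Wed); max 2 per day (cap 3).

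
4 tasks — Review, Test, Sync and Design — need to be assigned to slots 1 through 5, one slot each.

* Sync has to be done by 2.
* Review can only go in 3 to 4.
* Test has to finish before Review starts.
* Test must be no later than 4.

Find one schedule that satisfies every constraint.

Sync -> 1, Design -> 1, Test -> 1, Review -> 3

Checking: Test(1) before Review(3); Test=1 in [1,4]; Sync=1 in [1,2]; Review=3 in [3,4].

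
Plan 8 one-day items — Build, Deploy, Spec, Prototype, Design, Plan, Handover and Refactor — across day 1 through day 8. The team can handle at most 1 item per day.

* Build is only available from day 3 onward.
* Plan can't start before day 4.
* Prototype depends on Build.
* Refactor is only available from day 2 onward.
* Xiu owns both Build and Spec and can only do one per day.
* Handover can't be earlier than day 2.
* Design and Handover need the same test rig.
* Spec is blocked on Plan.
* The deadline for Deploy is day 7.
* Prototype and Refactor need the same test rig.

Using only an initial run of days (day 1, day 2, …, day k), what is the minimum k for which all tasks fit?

The precedence chain requires at least 2 distinct days.
With at most 1 per day and 8 tasks, at least 8 days are needed.
Propagating the time windows through the other constraints, Spec can't land before day 5, so the schedule must run through at least day 5.
8 works (last occupied day: day 8): for example Build -> day 3; Design -> day 8; Prototype -> day 7; Handover -> day 2; Deploy -> day 1; Spec -> day 6; Refactor -> day 5; Plan -> day 4.

8 days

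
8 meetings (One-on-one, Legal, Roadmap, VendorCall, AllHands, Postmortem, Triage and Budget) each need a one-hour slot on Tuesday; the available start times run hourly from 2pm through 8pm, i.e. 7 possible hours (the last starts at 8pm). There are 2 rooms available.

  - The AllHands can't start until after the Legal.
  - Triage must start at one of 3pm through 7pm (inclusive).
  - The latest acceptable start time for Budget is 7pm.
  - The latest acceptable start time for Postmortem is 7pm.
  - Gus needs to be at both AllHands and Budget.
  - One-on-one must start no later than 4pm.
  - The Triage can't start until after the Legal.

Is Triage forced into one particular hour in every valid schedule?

Triage can be 3pm (e.g. One-on-one=2pm, Legal=2pm, Budget=4pm, AllHands=5pm, Postmortem=3pm, VendorCall=5pm, Triage=3pm, Roadmap=4pm) or 4pm (e.g. Triage in 4pm, Postmortem in 2pm, Legal in 3pm, VendorCall in 5pm, Budget in 3pm, One-on-one in 2pm, AllHands in 4pm, Roadmap in 5pm).

No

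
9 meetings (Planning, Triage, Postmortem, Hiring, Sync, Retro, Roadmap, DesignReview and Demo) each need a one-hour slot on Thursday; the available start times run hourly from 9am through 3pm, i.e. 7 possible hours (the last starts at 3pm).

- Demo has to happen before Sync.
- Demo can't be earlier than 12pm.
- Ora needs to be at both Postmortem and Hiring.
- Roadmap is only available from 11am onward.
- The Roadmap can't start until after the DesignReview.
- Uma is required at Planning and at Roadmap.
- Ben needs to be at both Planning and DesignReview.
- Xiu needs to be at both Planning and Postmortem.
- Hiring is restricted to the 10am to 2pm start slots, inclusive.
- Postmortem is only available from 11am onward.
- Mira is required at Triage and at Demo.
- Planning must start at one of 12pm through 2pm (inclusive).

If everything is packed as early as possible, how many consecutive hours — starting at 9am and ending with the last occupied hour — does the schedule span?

The precedence chain requires at least 2 distinct hours.
Propagating the time windows through the other constraints, Sync can't land before 1pm — that is hour 5 counting from 9am — so the schedule must run through at least 5 hours.
5 works (last occupied hour: 1pm): for example Demo=12pm, Postmortem=11am, DesignReview=9am, Sync=1pm, Roadmap=11am, Retro=9am, Triage=9am, Hiring=10am, Planning=12pm.

5 hours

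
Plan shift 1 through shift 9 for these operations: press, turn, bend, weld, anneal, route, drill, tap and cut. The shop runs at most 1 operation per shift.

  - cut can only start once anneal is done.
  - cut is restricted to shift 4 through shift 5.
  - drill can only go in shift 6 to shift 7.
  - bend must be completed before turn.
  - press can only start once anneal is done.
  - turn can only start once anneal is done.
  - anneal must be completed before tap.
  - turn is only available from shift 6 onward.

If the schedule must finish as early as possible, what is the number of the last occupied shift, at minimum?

The precedence chain requires at least 2 distinct shifts.
With at most 1 per shift and 9 operations, at least 9 shifts are needed.
turn can't be placed before shift 6, so the schedule must run through at least shift 6.
9 works (last occupied shift: shift 9): for example tap=shift 5; turn=shift 7; drill=shift 6; bend=shift 3; route=shift 9; press=shift 2; weld=shift 8; cut=shift 4; anneal=shift 1.

shift 9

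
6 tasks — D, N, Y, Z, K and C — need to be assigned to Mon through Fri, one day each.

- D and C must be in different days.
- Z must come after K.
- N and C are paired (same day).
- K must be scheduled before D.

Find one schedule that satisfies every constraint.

N -> Mon, Z -> Tue, D -> Tue, K -> Mon, C -> Mon, Y -> Mon

Checking: K(Mon) before D(Tue); K(Mon) before Z(Tue); D(Tue) != C(Mon); N = C = Mon.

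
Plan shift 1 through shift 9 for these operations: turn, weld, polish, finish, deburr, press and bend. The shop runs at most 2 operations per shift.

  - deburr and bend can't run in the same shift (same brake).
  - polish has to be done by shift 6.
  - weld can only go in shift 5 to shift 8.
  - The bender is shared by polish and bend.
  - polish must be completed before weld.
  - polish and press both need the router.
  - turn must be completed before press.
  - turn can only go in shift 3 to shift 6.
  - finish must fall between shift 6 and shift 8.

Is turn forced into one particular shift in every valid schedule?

No

turn can be shift 3 (e.g. polish -> shift 1, turn -> shift 3, bend -> shift 2, press -> shift 4, deburr -> shift 1, finish -> shift 6, weld -> shift 5) or shift 4 (e.g. press -> shift 5, polish -> shift 1, bend -> shift 2, weld -> shift 5, finish -> shift 6, turn -> shift 4, deburr -> shift 1).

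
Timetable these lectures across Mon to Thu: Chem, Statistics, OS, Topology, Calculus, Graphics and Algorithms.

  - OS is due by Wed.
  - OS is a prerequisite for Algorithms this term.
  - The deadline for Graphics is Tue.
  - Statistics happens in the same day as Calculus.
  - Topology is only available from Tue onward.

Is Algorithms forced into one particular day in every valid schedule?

Algorithms can be Tue (e.g. Topology=Tue, Calculus=Mon, Graphics=Mon, OS=Mon, Algorithms=Tue, Chem=Mon, Statistics=Mon) or Wed (e.g. Topology -> Tue; OS -> Mon; Chem -> Mon; Graphics -> Mon; Calculus -> Mon; Algorithms -> Wed; Statistics -> Mon).

No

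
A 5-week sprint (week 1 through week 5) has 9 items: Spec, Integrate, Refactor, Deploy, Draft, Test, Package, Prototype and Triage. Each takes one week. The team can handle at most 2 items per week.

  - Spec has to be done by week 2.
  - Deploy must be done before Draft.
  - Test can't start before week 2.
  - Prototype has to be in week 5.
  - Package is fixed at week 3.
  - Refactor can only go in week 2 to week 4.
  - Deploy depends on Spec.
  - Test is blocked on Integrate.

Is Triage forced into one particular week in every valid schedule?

No

Triage can be week 1 (e.g. Spec in week 1; Package in week 3; Triage in week 1; Prototype in week 5; Test in week 3; Refactor in week 2; Draft in week 5; Integrate in week 2; Deploy in week 4) or week 2 (e.g. Test in week 3; Refactor in week 2; Triage in week 2; Package in week 3; Draft in week 5; Spec in week 1; Integrate in week 1; Deploy in week 4; Prototype in week 5).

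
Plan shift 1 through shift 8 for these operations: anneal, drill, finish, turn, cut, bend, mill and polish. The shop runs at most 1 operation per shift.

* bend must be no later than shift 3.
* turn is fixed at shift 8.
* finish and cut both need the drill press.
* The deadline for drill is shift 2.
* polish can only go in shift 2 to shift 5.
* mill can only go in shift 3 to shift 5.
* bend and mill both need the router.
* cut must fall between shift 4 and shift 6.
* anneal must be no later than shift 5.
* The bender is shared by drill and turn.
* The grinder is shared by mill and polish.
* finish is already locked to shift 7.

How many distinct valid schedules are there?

18

Splitting on anneal: it can be shift 1 (2), shift 2 (2), shift 3 (4), shift 4 (5), shift 5 (5). Listing each branch's schedules as (drill, finish, turn, cut, bend, mill, polish) by shift number:
anneal=shift 1: (2,7,8,6,3,4,5) (2,7,8,6,3,5,4) — 2.
anneal=shift 2: (1,7,8,6,3,4,5) (1,7,8,6,3,5,4) — 2.
anneal=shift 3: (1,7,8,6,2,4,5) (1,7,8,6,2,5,4) (2,7,8,6,1,4,5) (2,7,8,6,1,5,4) — 4.
anneal=shift 4: (1,7,8,6,2,3,5) (1,7,8,6,2,5,3) (1,7,8,6,3,5,2) (2,7,8,6,1,3,5) (2,7,8,6,1,5,3) — 5.
anneal=shift 5: (1,7,8,6,2,3,4) (1,7,8,6,2,4,3) (1,7,8,6,3,4,2) (2,7,8,6,1,3,4) (2,7,8,6,1,4,3) — 5.
Summing: 2 + 2 + 4 + 5 + 5 = 18.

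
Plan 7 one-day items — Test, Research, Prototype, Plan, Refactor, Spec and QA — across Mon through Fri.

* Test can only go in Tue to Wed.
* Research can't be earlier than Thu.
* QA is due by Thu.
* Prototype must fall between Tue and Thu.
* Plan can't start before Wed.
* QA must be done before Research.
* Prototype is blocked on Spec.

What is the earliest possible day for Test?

Test is available from Tue; Test's own window allows nothing later than Wed.
Test at Tue is achievable: Test=Tue, Plan=Wed, Refactor=Mon, Prototype=Tue, QA=Mon, Spec=Mon, Research=Thu.

Tue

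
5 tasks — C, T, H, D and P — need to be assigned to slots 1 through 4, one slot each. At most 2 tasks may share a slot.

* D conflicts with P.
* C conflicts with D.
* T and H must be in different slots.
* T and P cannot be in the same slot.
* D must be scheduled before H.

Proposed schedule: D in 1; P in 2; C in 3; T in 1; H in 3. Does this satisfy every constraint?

D conflicts with P — holds.
D must be scheduled before H — holds.
At most 2 tasks may share a slot — holds.
C conflicts with D — holds.
T and P cannot be in the same slot — holds.
T and H must be in different slots — holds.

Yes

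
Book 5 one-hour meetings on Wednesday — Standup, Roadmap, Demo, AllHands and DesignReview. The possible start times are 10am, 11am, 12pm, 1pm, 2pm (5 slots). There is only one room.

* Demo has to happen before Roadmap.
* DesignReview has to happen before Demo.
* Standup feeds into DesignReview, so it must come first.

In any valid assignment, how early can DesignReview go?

Precedence pushes DesignReview to at least 11am; downstream work caps DesignReview at 12pm.
DesignReview at 11am is achievable: AllHands=2pm; DesignReview=11am; Demo=12pm; Standup=10am; Roadmap=1pm.

11am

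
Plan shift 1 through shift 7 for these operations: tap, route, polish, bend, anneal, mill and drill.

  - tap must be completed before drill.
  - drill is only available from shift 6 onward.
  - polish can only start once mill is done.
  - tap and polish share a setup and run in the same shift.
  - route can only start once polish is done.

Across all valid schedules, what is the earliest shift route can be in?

Precedence pushes route to at least shift 3.
route at shift 3 is achievable: tap=shift 2, anneal=shift 1, mill=shift 1, bend=shift 1, polish=shift 2, drill=shift 6, route=shift 3.

shift 3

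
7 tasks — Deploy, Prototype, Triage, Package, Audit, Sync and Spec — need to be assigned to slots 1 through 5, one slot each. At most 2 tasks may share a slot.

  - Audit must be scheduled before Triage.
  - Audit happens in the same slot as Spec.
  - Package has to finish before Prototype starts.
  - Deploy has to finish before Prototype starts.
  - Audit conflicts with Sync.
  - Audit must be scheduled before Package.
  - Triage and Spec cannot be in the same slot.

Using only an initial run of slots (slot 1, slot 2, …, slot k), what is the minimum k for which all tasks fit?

4 slots

The precedence chain requires at least 3 distinct slots.
With at most 2 per slot and 7 tasks, at least 4 slots are needed.
4 works (last occupied slot: 4): for example Deploy=2; Spec=1; Triage=3; Package=2; Prototype=3; Audit=1; Sync=4.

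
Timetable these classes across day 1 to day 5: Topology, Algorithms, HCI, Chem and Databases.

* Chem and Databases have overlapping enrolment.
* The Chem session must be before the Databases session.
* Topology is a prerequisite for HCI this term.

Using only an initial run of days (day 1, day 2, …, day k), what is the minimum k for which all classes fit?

2

The precedence chain requires at least 2 distinct days.
2 works (last occupied day: day 2): for example Topology in day 1, Chem in day 1, HCI in day 2, Databases in day 2, Algorithms in day 1.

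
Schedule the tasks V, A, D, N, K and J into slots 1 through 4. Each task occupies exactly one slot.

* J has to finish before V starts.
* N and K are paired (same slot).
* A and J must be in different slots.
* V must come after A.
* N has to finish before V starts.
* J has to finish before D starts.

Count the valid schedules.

46

Splitting on V: it can be 3 (10), 4 (36). Listing each branch's schedules as (A, D, N, K, J):
V=3: (1,3,1,1,2) (1,3,2,2,2) (1,4,1,1,2) (1,4,2,2,2) (2,2,1,1,1) (2,2,2,2,1) (2,3,1,1,1) (2,3,2,2,1) (2,4,1,1,1) (2,4,2,2,1) — 10.
V=4: (1,3,1,1,2) (1,3,2,2,2) (1,3,3,3,2) (1,4,1,1,2) (1,4,1,1,3) (1,4,2,2,2) (1,4,2,2,3) (1,4,3,3,2) (1,4,3,3,3) (2,2,1,1,1) (2,2,2,2,1) (2,2,3,3,1) (2,3,1,1,1) (2,3,2,2,1) (2,3,3,3,1) (2,4,1,1,1) (2,4,1,1,3) (2,4,2,2,1) (2,4,2,2,3) (2,4,3,3,1) (2,4,3,3,3) (3,2,1,1,1) (3,2,2,2,1) (3,2,3,3,1) (3,3,1,1,1) (3,3,1,1,2) (3,3,2,2,1) (3,3,2,2,2) (3,3,3,3,1) (3,3,3,3,2) (3,4,1,1,1) (3,4,1,1,2) (3,4,2,2,1) (3,4,2,2,2) (3,4,3,3,1) (3,4,3,3,2) — 36.
Summing: 10 + 36 = 46.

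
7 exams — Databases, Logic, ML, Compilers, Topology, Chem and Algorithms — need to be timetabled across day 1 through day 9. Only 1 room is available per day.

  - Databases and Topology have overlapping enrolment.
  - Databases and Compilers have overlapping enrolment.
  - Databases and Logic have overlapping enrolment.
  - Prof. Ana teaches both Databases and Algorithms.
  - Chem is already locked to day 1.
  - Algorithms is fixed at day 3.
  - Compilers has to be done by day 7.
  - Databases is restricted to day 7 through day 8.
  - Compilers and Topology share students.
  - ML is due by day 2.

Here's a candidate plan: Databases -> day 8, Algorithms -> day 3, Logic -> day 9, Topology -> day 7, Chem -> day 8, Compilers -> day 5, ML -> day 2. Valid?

No. Only 1 room is available per day is not satisfied.

Databases and Compilers have overlapping enrolment — holds.
Algorithms is fixed at day 3 — holds.
Only 1 room is available per day — violated.
Prof. Ana teaches both Databases and Algorithms — holds.
Databases is restricted to day 7 through day 8 — holds.
Compilers and Topology share students — holds.
ML is due by day 2 — holds.
Databases and Topology have overlapping enrolment — holds.
Databases and Logic have overlapping enrolment — holds.
Chem is already locked to day 1 — violated.
Compilers has to be done by day 7 — holds.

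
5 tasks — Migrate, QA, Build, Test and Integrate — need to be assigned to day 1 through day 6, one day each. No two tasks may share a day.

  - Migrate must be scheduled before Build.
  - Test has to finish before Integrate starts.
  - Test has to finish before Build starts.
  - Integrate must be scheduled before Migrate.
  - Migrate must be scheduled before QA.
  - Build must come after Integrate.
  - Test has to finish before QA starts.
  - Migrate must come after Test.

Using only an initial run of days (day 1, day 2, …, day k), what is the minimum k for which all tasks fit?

The precedence chain requires at least 4 distinct days.
With at most 1 per day and 5 tasks, at least 5 days are needed.
5 works (last occupied day: day 5): for example QA -> day 5, Test -> day 1, Integrate -> day 2, Build -> day 4, Migrate -> day 3.

5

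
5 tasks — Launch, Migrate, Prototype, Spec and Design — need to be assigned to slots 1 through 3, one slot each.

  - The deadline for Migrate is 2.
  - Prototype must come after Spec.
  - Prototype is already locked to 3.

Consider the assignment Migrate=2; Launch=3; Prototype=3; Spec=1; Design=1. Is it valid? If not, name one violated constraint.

Prototype is already locked to 3 — holds.
The deadline for Migrate is 2 — holds.
Prototype must come after Spec — holds.

Yes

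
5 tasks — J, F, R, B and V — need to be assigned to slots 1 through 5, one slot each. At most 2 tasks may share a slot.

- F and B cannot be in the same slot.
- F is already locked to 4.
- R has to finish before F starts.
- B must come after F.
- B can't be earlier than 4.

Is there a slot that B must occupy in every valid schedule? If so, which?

B's window is 4–5.
F is fixed at 4, and B can't share a slot with F.
So B must be 5.

5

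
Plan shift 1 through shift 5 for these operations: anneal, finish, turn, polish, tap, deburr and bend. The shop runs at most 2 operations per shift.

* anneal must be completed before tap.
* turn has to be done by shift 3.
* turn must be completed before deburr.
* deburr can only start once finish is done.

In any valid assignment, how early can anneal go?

shift 1

Downstream work caps anneal at shift 4.
anneal at shift 1 is achievable: deburr=shift 3; finish=shift 2; polish=shift 3; anneal=shift 1; tap=shift 2; turn=shift 1; bend=shift 4.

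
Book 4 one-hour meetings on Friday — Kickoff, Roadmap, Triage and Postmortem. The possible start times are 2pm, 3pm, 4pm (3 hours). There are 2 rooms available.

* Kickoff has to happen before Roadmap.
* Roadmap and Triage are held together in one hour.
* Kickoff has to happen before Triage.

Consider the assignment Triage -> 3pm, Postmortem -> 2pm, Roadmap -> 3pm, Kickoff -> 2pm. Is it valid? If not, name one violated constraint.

Kickoff has to happen before Roadmap — holds.
Roadmap and Triage are held together in one hour — holds.
Kickoff has to happen before Triage — holds.
There are 2 rooms available — holds.

Yes, all constraints hold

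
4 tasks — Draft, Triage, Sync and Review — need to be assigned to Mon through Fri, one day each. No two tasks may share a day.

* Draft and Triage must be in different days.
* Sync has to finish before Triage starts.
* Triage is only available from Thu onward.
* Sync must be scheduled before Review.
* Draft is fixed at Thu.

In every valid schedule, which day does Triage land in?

Triage's window is Thu–Fri.
Draft is fixed at Thu, and Triage can't share a day with Draft.
So Triage must be Fri.

Fri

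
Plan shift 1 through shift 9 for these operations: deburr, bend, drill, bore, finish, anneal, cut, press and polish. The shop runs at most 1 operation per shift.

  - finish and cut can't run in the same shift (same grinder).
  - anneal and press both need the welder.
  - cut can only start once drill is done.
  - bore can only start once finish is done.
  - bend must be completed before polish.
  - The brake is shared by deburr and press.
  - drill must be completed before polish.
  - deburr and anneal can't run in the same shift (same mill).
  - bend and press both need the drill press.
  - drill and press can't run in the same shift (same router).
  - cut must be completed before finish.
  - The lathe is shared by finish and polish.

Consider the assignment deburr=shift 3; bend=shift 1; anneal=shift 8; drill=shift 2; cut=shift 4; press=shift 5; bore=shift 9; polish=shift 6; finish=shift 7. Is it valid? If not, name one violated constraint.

The brake is shared by deburr and press — holds.
drill and press can't run in the same shift (same router) — holds.
drill must be completed before polish — holds.
bore can only start once finish is done — holds.
finish and cut can't run in the same shift (same grinder) — holds.
The lathe is shared by finish and polish — holds.
anneal and press both need the welder — holds.
bend must be completed before polish — holds.
cut can only start once drill is done — holds.
deburr and anneal can't run in the same shift (same mill) — holds.
The shop runs at most 1 operation per shift — holds.
cut must be completed before finish — holds.
bend and press both need the drill press — holds.

Yes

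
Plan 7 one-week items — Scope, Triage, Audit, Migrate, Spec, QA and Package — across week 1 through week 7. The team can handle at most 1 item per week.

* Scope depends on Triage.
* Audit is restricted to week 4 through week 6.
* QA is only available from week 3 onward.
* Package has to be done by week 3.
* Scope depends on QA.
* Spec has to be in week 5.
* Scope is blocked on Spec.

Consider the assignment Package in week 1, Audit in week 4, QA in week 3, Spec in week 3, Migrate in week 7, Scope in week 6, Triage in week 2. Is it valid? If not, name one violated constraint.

Invalid. Spec has to be in week 5.

Scope depends on QA — holds.
Audit is restricted to week 4 through week 6 — holds.
Scope is blocked on Spec — holds.
QA is only available from week 3 onward — holds.
Scope depends on Triage — holds.
Package has to be done by week 3 — holds.
The team can handle at most 1 item per week — violated.
Spec has to be in week 5 — violated.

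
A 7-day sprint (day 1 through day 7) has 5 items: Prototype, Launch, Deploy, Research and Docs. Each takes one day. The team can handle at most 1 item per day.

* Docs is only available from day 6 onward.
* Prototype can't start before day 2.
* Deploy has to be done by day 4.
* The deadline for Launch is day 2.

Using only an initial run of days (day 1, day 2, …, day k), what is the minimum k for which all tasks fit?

With at most 1 per day and 5 tasks, at least 5 days are needed.
Docs can't be placed before day 6, so the schedule must run through at least day 6.
6 works (last occupied day: day 6): for example Launch -> day 1, Prototype -> day 3, Research -> day 4, Docs -> day 6, Deploy -> day 2.

6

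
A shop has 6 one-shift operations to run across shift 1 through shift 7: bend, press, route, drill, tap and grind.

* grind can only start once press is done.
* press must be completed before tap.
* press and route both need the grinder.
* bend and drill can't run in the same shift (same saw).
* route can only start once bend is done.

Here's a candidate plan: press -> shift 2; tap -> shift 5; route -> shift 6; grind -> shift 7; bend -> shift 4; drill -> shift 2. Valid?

route can only start once bend is done — holds.
grind can only start once press is done — holds.
press and route both need the grinder — holds.
press must be completed before tap — holds.
bend and drill can't run in the same shift (same saw) — holds.

Valid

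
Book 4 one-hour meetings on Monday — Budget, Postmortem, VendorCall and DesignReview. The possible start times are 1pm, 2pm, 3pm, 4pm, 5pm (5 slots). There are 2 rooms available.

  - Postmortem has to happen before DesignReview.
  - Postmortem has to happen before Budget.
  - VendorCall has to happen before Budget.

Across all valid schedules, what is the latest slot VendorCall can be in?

Downstream work caps VendorCall at 4pm.
VendorCall at 4pm is achievable: VendorCall -> 4pm, Postmortem -> 1pm, Budget -> 5pm, DesignReview -> 2pm.

4pm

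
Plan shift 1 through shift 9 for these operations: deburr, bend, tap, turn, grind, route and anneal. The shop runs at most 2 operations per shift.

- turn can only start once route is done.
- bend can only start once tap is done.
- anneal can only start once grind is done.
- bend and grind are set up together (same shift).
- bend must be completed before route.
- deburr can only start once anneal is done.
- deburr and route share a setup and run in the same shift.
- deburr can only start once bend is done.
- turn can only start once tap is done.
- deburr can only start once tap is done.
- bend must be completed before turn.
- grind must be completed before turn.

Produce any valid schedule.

turn -> shift 5, anneal -> shift 3, grind -> shift 2, route -> shift 4, bend -> shift 2, tap -> shift 1, deburr -> shift 4

Checking: bend(shift 2) before turn(shift 5); tap(shift 1) before deburr(shift 4); anneal(shift 3) before deburr(shift 4); tap(shift 1) before bend(shift 2); bend(shift 2) before deburr(shift 4); bend(shift 2) before route(shift 4); grind(shift 2) before turn(shift 5); tap(shift 1) before turn(shift 5); route(shift 4) before turn(shift 5); grind(shift 2) before anneal(shift 3); bend = grind = shift 2; deburr = route = shift 4; max 2 per shift (cap 2).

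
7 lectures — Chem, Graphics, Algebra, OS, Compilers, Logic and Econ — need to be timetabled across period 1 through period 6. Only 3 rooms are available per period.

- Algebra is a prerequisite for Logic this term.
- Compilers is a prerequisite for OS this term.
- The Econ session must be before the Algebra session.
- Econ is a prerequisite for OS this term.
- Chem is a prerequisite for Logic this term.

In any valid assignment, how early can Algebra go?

Precedence pushes Algebra to at least period 2; downstream work caps Algebra at period 5.
Algebra at period 2 is achievable: Compilers -> period 1; Chem -> period 1; Algebra -> period 2; Graphics -> period 2; Econ -> period 1; Logic -> period 3; OS -> period 2.

period 2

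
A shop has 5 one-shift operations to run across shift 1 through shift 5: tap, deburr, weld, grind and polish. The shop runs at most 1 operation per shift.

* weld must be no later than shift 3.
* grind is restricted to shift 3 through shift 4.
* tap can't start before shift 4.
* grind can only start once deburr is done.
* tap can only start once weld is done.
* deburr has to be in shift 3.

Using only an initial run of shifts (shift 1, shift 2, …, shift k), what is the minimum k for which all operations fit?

The precedence chain requires at least 2 distinct shifts.
With at most 1 per shift and 5 operations, at least 5 shifts are needed.
tap can't be placed before shift 4, so the schedule must run through at least shift 4.
5 works (last occupied shift: shift 5): for example grind -> shift 4; polish -> shift 2; deburr -> shift 3; weld -> shift 1; tap -> shift 5.

5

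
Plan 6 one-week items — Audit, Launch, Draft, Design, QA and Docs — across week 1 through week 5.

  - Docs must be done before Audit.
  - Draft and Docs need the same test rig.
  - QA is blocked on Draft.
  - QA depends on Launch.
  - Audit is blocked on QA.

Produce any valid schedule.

Audit=week 3; Design=week 1; Draft=week 1; Launch=week 1; Docs=week 2; QA=week 2

Checking: Launch(week 1) before QA(week 2); QA(week 2) before Audit(week 3); Draft(week 1) before QA(week 2); Docs(week 2) before Audit(week 3); Draft(week 1) != Docs(week 2).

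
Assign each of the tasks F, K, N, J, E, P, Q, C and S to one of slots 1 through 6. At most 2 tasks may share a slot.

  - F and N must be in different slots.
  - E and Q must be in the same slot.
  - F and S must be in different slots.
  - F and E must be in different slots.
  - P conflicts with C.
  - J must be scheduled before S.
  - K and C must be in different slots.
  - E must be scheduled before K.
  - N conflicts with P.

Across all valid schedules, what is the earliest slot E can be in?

1

Downstream work caps E at 5.
E at 1 is achievable: K -> 2; E -> 1; P -> 4; C -> 5; F -> 4; Q -> 1; J -> 2; S -> 3; N -> 3.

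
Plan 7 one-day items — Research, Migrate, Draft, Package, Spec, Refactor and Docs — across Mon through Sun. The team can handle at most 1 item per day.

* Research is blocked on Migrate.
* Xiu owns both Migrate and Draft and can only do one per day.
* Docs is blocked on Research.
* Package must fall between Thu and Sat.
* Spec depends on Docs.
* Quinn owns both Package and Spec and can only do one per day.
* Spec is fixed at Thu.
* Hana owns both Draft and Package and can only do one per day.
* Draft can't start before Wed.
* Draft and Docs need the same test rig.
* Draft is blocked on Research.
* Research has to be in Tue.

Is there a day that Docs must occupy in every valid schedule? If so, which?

Research is fixed at Tue and must come before Docs, so Docs is at least Wed.
Spec is fixed at Thu and must come after Docs, so Docs is at most Wed.
So Docs must be Wed.

Wed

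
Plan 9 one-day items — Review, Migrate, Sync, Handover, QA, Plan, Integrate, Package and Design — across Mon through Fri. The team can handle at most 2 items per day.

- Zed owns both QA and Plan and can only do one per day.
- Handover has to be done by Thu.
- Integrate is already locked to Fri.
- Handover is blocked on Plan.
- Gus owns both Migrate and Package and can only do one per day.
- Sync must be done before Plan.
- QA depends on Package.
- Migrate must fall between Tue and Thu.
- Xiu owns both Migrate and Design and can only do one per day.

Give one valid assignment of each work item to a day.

Integrate in Fri; Sync in Mon; Design in Thu; Migrate in Tue; Package in Mon; QA in Wed; Handover in Wed; Review in Thu; Plan in Tue

Checking: Package(Mon) before QA(Wed); Sync(Mon) before Plan(Tue); Plan(Tue) before Handover(Wed); Migrate(Tue) != Design(Thu); Migrate(Tue) != Package(Mon); QA(Wed) != Plan(Tue); Migrate=Tue in [Tue,Thu]; Integrate=Fri in [Fri,Fri]; Handover=Wed in [Mon,Thu]; max 2 per day (cap 2).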